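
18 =18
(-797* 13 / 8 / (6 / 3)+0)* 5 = -51805 / 16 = -3237.81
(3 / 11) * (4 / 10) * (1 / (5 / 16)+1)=126 / 275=0.46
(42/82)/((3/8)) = 56/41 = 1.37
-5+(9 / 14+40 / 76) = -1019 / 266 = -3.83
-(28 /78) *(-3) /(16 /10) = 35 /52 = 0.67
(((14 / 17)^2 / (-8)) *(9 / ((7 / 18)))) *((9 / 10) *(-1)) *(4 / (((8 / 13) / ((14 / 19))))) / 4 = 464373 / 219640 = 2.11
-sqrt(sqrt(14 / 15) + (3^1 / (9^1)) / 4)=-sqrt(75 + 60*sqrt(210)) / 30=-1.02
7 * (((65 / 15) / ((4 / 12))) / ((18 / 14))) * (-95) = -60515 / 9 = -6723.89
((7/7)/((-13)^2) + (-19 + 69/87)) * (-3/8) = 267609/39208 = 6.83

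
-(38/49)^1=-38/49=-0.78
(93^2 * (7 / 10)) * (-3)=-181629 / 10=-18162.90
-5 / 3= -1.67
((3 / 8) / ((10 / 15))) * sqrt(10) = 9 * sqrt(10) / 16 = 1.78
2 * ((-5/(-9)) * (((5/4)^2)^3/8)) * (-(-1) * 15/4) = 390625/196608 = 1.99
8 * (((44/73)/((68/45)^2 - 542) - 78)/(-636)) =2074403248/2114265347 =0.98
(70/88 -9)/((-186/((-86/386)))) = -15523/1579512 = -0.01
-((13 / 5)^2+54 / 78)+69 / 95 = -41533 / 6175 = -6.73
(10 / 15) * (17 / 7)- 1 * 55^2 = -63491 / 21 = -3023.38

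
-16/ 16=-1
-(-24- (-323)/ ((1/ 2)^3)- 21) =-2539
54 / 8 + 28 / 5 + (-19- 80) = -1733 / 20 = -86.65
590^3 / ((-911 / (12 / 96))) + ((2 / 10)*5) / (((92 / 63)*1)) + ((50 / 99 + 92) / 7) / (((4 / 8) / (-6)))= -548646256901 / 19360572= -28338.33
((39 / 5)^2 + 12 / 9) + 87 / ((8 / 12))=28901 / 150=192.67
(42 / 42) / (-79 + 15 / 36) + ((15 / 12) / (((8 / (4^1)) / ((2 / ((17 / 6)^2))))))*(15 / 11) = 598377 / 2997797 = 0.20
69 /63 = 23 /21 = 1.10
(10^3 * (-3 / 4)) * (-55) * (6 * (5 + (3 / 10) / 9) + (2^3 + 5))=1782000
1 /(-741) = -1 /741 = -0.00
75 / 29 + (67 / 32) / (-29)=2333 / 928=2.51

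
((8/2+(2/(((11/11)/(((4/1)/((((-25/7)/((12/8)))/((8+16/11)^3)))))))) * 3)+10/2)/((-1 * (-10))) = -283166253/332750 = -850.99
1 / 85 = 0.01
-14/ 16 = -7/ 8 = -0.88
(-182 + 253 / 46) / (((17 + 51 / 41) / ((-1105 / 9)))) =940745 / 792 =1187.81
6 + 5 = 11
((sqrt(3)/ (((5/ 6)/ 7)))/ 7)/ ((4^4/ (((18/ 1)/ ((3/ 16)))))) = 9*sqrt(3)/ 20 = 0.78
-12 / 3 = -4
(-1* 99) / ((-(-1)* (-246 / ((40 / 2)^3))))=132000 / 41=3219.51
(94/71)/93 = 94/6603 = 0.01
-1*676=-676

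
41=41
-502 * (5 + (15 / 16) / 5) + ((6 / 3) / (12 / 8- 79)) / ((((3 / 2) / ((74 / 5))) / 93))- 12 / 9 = -1577483 / 600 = -2629.14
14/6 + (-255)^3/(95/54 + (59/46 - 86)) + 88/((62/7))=957682931272/4791081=199888.70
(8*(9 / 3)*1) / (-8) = -3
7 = 7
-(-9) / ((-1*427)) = -9 / 427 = -0.02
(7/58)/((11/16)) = 56/319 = 0.18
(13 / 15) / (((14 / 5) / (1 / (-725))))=-13 / 30450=-0.00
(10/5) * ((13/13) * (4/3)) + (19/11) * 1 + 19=772/33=23.39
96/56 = 12/7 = 1.71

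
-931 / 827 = -1.13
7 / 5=1.40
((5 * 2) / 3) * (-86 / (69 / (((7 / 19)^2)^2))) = -2064860 / 26976447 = -0.08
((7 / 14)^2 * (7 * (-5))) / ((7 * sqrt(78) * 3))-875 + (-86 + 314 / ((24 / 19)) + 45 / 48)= -34151 / 48-5 * sqrt(78) / 936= -711.53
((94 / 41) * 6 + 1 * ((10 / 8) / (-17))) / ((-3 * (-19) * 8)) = 38147 / 1271328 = 0.03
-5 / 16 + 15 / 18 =25 / 48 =0.52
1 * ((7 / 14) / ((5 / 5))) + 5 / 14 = 6 / 7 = 0.86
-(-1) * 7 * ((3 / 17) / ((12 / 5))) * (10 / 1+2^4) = 455 / 34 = 13.38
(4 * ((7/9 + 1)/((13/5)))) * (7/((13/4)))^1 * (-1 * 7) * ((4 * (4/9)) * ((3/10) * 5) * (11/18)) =-2759680/41067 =-67.20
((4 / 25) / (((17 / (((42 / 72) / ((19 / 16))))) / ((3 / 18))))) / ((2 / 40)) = 224 / 14535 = 0.02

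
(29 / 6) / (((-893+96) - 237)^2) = 29 / 6414936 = 0.00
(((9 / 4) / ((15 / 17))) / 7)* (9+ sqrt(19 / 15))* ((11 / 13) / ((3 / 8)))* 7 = 374* sqrt(285) / 975+ 3366 / 65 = 58.26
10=10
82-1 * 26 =56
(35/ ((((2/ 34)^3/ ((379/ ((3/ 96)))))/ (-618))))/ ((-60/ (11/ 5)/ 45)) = 2126554003728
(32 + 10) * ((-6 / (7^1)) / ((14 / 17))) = -306 / 7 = -43.71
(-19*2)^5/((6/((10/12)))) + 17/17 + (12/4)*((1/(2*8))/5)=-7923516053/720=-11004883.41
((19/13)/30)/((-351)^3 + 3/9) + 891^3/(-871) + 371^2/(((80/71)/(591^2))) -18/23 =2217693195027017752230491/51977883030320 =42666093071.42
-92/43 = -2.14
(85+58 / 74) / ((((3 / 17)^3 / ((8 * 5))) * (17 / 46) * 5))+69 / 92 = 450082663 / 1332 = 337899.90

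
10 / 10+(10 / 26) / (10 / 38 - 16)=3792 / 3887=0.98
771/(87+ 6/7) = 8.78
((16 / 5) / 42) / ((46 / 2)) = 8 / 2415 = 0.00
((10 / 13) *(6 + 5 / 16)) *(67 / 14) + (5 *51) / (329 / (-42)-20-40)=11543165 / 592592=19.48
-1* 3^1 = -3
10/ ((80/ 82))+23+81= 457/ 4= 114.25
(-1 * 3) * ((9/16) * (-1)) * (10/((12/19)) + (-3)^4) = 5229/32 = 163.41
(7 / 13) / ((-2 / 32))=-112 / 13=-8.62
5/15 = 1/3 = 0.33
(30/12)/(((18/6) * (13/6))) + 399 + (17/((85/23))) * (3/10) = 260497/650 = 400.76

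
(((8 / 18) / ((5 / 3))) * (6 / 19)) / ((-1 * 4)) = -2 / 95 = -0.02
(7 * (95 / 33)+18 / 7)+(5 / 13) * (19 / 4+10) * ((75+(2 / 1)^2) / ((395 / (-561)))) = -7372921 / 12012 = -613.80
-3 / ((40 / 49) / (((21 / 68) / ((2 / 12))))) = -9261 / 1360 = -6.81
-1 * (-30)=30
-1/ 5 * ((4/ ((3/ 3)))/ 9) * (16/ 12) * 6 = -32/ 45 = -0.71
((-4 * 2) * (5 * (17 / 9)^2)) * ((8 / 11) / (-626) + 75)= -2985034760 / 278883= -10703.54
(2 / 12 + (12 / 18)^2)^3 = 1331 / 5832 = 0.23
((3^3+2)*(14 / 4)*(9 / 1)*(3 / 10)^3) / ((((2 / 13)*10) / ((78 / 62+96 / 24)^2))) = 17038088613 / 38440000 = 443.24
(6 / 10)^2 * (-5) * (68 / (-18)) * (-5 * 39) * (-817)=1083342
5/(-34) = -5/34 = -0.15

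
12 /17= 0.71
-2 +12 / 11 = -10 / 11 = -0.91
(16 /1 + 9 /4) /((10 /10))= 73 /4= 18.25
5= 5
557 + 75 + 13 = 645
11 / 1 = 11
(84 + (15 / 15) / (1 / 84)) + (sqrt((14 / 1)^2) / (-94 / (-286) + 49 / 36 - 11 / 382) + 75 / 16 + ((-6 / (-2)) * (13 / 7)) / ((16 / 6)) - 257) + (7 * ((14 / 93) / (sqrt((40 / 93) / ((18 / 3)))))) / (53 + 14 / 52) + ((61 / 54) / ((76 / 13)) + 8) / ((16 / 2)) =-27314156872487 / 375347407680 + 1274 * sqrt(155) / 214675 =-72.70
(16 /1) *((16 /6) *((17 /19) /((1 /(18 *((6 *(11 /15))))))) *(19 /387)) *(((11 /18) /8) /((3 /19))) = 1250656 /17415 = 71.81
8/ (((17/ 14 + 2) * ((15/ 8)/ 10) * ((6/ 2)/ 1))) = 1792/ 405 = 4.42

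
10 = 10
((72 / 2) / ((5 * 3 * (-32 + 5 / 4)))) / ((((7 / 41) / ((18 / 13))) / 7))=-288 / 65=-4.43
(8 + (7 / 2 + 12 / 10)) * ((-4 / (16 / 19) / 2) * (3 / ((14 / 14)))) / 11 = -7239 / 880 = -8.23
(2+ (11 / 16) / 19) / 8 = 619 / 2432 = 0.25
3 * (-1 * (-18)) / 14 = 27 / 7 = 3.86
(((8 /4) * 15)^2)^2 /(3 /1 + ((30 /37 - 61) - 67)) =-5994000 /919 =-6522.31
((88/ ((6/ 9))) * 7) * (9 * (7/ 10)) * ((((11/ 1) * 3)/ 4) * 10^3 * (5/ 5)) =48024900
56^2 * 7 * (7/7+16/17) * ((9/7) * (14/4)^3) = 39933432/17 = 2349025.41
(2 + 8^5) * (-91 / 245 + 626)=143512938 / 7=20501848.29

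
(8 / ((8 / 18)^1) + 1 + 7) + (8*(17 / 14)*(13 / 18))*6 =1430 / 21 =68.10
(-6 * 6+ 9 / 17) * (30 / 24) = -3015 / 68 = -44.34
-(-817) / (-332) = -817 / 332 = -2.46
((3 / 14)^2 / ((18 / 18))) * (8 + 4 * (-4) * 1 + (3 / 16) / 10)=-11493 / 31360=-0.37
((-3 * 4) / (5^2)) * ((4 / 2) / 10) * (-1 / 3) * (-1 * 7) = -28 / 125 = -0.22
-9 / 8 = -1.12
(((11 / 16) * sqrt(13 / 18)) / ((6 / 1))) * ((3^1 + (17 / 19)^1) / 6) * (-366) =-24827 * sqrt(26) / 5472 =-23.13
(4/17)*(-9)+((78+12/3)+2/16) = 10881/136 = 80.01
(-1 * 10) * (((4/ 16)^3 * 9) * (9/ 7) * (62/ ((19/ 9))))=-112995/ 2128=-53.10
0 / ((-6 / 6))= 0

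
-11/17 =-0.65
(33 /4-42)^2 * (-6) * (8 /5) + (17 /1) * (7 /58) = -634111 /58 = -10932.95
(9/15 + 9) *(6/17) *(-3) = -864/85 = -10.16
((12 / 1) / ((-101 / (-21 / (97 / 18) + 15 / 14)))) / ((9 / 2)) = 5116 / 68579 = 0.07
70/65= 1.08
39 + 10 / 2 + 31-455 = -380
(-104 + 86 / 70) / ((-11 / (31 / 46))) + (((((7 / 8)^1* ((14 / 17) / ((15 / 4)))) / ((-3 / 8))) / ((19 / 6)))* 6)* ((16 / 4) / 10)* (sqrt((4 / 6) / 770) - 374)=23178439 / 152950 - 448* sqrt(1155) / 1332375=151.53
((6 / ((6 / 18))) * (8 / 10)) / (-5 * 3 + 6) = -8 / 5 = -1.60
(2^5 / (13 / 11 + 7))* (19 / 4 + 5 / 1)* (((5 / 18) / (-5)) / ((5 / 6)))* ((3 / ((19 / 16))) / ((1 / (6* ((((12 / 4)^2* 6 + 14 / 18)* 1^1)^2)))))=-4448768896 / 38475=-115627.52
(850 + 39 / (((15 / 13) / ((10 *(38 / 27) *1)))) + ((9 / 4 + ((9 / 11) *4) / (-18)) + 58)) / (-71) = -1646297 / 84348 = -19.52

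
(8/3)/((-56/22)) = -22/21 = -1.05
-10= -10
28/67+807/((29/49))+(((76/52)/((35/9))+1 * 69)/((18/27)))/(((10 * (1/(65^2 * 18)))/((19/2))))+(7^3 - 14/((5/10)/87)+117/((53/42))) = 7517708.47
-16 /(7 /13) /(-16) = 13 /7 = 1.86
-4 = -4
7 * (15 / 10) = 21 / 2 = 10.50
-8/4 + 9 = 7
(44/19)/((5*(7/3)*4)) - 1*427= -283922/665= -426.95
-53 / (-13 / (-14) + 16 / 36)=-38.60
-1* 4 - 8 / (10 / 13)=-72 / 5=-14.40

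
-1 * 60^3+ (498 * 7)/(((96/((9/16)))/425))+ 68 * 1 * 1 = -53056267/256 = -207251.04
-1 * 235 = -235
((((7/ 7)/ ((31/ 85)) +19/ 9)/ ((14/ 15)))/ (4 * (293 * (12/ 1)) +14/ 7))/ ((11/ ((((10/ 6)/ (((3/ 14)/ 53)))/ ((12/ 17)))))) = 15249425/ 777033972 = 0.02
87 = 87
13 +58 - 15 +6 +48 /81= 62.59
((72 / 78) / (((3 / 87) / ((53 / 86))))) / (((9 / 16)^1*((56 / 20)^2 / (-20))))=-6148000 / 82173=-74.82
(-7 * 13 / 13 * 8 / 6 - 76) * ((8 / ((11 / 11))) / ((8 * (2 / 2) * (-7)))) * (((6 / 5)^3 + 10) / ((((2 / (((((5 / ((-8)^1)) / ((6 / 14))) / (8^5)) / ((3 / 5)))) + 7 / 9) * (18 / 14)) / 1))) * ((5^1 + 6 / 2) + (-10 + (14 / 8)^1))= 656768 / 636991545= 0.00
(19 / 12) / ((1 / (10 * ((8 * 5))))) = 1900 / 3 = 633.33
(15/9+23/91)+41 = 11717/273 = 42.92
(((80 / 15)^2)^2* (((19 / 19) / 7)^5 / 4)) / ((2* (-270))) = -4096 / 183784545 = -0.00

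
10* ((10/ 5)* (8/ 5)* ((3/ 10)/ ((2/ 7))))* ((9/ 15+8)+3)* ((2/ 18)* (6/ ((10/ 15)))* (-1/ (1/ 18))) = -175392/ 25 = -7015.68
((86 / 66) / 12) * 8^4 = 44032 / 99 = 444.77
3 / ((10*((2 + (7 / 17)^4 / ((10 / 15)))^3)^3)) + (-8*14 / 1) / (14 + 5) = -35174676327680257701810586737861735813812411323865168 / 5967622157663777171147054542029040244990991087051065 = -5.89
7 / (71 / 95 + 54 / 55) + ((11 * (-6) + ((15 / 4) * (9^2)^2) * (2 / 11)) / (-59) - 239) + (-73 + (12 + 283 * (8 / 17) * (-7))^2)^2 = 140458878124283741648581 / 195897336206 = 717002491430.42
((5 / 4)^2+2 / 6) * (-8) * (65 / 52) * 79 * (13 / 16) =-467285 / 384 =-1216.89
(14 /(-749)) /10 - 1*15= -8026 /535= -15.00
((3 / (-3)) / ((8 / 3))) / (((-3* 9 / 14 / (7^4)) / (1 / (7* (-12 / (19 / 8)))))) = -45619 / 3456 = -13.20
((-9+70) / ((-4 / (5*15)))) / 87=-1525 / 116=-13.15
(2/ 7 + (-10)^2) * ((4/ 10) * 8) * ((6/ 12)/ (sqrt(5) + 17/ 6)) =572832/ 3815 - 202176 * sqrt(5)/ 3815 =31.65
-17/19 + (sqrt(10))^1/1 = -17/19 + sqrt(10) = 2.27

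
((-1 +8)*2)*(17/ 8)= 119/ 4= 29.75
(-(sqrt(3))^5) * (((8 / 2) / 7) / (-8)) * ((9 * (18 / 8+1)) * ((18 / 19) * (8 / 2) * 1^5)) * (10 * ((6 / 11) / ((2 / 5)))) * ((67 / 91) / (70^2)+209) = 203813456229 * sqrt(3) / 1003618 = 351742.66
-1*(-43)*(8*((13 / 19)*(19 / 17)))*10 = 44720 / 17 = 2630.59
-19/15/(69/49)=-931/1035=-0.90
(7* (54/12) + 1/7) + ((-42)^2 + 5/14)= 1796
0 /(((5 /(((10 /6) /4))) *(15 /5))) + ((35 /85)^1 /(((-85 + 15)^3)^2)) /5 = 1 /1428595000000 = 0.00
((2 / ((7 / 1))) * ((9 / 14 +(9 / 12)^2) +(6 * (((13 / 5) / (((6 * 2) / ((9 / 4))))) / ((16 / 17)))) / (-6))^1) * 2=6159 / 15680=0.39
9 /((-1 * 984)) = -3 /328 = -0.01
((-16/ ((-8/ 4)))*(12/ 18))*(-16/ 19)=-256/ 57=-4.49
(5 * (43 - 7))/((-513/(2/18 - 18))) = 3220/513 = 6.28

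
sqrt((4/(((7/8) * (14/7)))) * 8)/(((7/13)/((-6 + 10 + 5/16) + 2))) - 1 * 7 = -7 + 1313 * sqrt(14)/98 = 43.13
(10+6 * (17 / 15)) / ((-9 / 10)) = -56 / 3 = -18.67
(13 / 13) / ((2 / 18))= 9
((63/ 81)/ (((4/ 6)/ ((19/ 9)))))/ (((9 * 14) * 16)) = 19/ 15552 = 0.00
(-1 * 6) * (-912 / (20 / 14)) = 3830.40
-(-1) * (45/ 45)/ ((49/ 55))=55/ 49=1.12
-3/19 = -0.16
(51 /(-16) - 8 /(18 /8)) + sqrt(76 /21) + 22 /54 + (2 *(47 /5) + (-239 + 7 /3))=-484277 /2160 + 2 *sqrt(399) /21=-222.30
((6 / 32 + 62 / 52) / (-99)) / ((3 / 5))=-1435 / 61776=-0.02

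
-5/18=-0.28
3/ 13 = 0.23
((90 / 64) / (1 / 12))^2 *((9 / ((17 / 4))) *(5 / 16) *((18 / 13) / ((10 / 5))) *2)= 7381125 / 28288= 260.93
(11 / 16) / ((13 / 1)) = 11 / 208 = 0.05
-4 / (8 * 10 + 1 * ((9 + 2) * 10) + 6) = -1 / 49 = -0.02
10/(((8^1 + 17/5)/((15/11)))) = 250/209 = 1.20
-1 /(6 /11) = -11 /6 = -1.83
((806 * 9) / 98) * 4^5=3714048 / 49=75796.90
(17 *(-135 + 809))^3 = 1504272283912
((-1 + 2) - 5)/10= -2/5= -0.40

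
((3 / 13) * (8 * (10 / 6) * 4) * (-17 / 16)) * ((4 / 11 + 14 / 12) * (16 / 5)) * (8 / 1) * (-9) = 659328 / 143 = 4610.69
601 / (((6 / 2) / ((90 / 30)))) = 601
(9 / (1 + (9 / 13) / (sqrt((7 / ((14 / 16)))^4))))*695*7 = 36429120 / 841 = 43316.43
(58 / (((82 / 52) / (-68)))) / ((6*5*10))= -25636 / 3075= -8.34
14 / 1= 14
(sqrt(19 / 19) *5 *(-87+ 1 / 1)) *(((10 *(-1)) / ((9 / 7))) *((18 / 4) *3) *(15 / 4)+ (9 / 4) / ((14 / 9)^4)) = 12995922465 / 76832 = 169147.26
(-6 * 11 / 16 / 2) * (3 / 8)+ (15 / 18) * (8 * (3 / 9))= 1669 / 1152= 1.45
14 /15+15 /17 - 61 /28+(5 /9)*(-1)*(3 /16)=-0.47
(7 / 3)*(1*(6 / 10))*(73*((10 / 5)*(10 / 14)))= 146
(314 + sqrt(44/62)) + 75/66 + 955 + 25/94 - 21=sqrt(682)/31 + 645941/517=1250.24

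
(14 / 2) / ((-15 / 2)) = -14 / 15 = -0.93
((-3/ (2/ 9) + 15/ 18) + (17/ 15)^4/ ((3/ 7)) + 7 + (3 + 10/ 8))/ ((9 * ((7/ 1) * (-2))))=-1477963/ 76545000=-0.02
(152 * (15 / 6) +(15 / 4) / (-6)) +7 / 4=381.12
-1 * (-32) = 32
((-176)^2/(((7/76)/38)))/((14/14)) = 89458688/7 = 12779812.57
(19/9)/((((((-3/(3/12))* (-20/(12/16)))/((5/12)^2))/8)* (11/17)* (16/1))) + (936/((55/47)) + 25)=7525848971/9123840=824.86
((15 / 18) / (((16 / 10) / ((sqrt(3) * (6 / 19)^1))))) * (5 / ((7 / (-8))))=-125 * sqrt(3) / 133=-1.63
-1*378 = -378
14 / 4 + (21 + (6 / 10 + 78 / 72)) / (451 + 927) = 290741 / 82680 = 3.52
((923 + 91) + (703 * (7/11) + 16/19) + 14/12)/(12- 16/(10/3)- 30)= -64.18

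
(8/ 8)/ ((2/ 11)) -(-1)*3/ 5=61/ 10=6.10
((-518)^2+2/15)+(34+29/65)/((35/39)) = 140890321/525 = 268362.52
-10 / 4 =-5 / 2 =-2.50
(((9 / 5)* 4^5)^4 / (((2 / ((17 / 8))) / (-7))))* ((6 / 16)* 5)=-20120006226345984 / 125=-160960049810767.87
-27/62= -0.44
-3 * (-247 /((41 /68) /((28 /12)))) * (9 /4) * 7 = 1851759 /41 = 45164.85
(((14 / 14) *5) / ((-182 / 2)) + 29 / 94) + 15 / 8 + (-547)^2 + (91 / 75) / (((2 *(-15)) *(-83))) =955955321222453 / 3194919000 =299211.13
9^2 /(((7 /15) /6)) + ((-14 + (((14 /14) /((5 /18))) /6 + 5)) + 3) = 36261 /35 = 1036.03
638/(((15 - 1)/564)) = 179916/7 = 25702.29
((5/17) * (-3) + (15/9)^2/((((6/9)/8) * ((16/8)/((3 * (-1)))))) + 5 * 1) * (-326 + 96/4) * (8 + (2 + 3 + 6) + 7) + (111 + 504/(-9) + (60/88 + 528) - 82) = 134927949/374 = 360769.92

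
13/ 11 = 1.18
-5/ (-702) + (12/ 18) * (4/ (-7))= -1837/ 4914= -0.37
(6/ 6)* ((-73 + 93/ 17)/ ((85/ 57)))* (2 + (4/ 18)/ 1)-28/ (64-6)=-2542330/ 25143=-101.11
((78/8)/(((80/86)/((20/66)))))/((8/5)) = 1.99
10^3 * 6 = 6000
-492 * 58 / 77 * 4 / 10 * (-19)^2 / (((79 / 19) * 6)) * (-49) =105109.24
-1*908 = -908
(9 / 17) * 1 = 9 / 17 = 0.53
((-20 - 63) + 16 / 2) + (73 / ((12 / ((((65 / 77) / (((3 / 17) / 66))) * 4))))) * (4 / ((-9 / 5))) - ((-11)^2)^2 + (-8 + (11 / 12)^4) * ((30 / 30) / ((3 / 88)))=-1741928131 / 54432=-32001.91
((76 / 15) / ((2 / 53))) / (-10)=-1007 / 75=-13.43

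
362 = 362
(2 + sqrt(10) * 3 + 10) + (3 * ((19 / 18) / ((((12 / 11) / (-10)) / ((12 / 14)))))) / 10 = 3 * sqrt(10) + 799 / 84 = 19.00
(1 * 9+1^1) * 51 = 510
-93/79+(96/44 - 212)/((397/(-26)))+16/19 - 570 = -3648398783/6554867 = -556.59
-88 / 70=-1.26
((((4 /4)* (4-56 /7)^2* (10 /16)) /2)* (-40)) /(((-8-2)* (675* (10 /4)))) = 8 /675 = 0.01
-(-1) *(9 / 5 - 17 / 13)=32 / 65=0.49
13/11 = 1.18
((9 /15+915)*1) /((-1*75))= -1526 /125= -12.21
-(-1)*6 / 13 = 6 / 13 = 0.46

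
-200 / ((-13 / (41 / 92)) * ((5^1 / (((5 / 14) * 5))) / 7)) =5125 / 299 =17.14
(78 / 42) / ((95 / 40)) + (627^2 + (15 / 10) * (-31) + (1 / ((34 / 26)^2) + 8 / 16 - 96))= 15105293852 / 38437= 392988.37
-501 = -501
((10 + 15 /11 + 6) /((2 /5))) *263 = 251165 /22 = 11416.59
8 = 8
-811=-811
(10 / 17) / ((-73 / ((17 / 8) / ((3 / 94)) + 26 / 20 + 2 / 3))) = -1371 / 2482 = -0.55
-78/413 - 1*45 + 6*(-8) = -93.19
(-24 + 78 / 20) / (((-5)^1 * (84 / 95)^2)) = 24187 / 4704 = 5.14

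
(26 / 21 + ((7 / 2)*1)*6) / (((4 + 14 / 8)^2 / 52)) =388544 / 11109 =34.98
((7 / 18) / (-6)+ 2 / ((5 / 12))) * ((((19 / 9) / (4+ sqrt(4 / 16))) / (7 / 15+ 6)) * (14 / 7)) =48583 / 70713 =0.69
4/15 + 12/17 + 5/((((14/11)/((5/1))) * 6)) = 4.25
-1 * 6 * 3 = -18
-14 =-14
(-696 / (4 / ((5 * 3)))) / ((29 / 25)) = -2250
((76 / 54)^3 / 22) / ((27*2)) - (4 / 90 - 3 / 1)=86457277 / 29229255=2.96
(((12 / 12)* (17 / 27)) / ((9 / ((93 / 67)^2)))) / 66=16337 / 7999398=0.00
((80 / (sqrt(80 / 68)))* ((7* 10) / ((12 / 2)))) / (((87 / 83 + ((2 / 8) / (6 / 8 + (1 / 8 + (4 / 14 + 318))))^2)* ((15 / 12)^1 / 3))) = 5939105246368* sqrt(85) / 27791655491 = 1970.23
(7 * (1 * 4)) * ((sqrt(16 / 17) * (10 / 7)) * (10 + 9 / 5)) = 457.91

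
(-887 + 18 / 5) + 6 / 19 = -83893 / 95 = -883.08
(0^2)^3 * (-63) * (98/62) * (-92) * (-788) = 0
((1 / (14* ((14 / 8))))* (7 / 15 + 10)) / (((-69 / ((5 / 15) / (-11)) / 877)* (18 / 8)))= 1101512 / 15062355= 0.07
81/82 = 0.99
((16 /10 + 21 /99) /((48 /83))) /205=0.02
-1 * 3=-3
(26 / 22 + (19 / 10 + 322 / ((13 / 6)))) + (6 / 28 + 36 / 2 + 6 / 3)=860417 / 5005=171.91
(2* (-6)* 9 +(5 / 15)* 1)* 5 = -1615 / 3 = -538.33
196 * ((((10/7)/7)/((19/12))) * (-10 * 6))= -1515.79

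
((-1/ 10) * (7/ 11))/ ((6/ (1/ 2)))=-7/ 1320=-0.01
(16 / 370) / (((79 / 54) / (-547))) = -236304 / 14615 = -16.17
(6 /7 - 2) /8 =-1 /7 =-0.14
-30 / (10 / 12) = -36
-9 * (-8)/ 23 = 72/ 23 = 3.13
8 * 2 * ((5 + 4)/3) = 48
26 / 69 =0.38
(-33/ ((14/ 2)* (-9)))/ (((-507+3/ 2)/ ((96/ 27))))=-704/ 191079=-0.00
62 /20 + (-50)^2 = 25031 /10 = 2503.10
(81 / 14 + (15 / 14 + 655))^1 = 661.86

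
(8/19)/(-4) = -2/19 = -0.11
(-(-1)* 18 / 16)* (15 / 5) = 27 / 8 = 3.38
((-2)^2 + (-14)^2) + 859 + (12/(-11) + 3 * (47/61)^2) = 43374174/40931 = 1059.69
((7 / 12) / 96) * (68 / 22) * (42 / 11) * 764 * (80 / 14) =113645 / 363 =313.07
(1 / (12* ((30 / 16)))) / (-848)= -1 / 19080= -0.00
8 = 8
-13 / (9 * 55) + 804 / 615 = 25999 / 20295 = 1.28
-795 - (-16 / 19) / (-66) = -498473 / 627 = -795.01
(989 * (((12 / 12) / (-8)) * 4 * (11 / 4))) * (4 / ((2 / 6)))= -32637 / 2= -16318.50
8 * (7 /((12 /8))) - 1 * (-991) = 3085 /3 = 1028.33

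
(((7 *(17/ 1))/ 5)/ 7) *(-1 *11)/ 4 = -187/ 20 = -9.35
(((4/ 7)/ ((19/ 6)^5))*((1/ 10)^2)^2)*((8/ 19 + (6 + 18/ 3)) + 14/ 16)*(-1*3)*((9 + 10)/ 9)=-163701/ 10832933125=-0.00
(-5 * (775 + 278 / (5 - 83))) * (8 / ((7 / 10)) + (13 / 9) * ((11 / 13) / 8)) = -4824505 / 108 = -44671.34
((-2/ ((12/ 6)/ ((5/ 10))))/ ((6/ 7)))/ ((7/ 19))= -19/ 12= -1.58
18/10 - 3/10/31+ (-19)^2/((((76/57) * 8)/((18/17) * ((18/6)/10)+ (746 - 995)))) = -354757557/42160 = -8414.55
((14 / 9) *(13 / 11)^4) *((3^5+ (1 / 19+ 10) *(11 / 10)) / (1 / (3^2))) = 9650676217 / 1390895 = 6938.46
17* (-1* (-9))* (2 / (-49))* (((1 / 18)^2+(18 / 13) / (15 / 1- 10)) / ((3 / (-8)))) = 400996 / 85995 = 4.66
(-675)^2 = 455625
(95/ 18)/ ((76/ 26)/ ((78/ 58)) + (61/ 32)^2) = 1644032/ 1808997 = 0.91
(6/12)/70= 1/140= 0.01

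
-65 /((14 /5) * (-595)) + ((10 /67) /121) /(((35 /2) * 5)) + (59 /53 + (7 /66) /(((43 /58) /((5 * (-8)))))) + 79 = 34365144601439 /461711566470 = 74.43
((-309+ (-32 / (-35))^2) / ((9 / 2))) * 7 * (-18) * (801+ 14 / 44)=13309930258 / 1925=6914249.48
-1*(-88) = 88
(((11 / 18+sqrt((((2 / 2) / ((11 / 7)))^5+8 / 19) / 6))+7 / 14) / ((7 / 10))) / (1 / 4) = 20*sqrt(2016107214) / 531069+400 / 63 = 8.04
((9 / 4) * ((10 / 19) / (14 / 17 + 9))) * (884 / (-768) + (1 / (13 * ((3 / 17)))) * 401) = 110520825 / 5279872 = 20.93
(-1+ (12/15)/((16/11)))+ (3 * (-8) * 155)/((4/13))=-241809/20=-12090.45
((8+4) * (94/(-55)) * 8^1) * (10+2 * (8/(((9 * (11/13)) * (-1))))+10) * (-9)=15990528/605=26430.62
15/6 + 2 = 9/2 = 4.50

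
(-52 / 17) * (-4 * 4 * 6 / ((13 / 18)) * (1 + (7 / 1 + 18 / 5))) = 400896 / 85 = 4716.42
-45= -45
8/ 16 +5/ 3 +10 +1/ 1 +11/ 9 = 259/ 18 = 14.39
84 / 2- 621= -579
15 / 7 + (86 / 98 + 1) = 197 / 49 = 4.02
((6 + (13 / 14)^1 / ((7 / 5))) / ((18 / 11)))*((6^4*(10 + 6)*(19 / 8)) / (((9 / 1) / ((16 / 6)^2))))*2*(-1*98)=-279504896 / 9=-31056099.56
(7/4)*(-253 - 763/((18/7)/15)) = -197561/24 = -8231.71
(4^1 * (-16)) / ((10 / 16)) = -512 / 5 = -102.40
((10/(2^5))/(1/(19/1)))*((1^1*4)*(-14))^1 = -665/2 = -332.50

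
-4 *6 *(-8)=192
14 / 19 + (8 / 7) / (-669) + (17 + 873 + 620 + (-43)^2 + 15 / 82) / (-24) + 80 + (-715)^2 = 9945396599531 / 19456304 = 511165.77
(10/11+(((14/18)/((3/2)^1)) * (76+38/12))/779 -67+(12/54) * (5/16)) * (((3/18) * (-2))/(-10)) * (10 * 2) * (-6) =19279241/73062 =263.88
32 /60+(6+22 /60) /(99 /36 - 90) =482 /1047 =0.46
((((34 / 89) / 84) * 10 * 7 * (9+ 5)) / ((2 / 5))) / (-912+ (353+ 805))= 2975 / 65682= 0.05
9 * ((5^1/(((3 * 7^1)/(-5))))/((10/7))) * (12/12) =-15/2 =-7.50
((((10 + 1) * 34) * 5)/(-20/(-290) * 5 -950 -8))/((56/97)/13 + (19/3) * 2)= -0.15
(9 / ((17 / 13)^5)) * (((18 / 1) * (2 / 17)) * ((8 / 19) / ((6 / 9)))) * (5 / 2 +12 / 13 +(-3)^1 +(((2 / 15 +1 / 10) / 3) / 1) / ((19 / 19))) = 3615137136 / 2293069055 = 1.58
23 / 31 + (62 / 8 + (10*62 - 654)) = -25.51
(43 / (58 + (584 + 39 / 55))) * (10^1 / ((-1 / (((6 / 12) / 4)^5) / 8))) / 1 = -11825 / 72394752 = -0.00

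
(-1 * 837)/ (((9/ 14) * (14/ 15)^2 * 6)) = -6975/ 28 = -249.11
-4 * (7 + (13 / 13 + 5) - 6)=-28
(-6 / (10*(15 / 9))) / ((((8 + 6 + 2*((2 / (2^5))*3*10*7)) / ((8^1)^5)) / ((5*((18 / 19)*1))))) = -21233664 / 15295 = -1388.27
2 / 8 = 1 / 4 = 0.25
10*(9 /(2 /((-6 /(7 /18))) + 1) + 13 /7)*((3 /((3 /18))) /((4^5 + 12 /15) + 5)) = 3611700 /1694021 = 2.13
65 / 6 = 10.83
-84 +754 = 670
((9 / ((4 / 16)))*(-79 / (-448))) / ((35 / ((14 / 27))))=79 / 840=0.09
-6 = -6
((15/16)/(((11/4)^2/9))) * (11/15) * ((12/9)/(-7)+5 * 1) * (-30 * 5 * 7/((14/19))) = -431775/77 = -5607.47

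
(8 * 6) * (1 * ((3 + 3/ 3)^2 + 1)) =816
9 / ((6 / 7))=21 / 2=10.50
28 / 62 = 14 / 31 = 0.45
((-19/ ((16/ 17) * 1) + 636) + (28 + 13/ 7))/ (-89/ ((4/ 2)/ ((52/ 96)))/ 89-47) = -216945/ 15883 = -13.66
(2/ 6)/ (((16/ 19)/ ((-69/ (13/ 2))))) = -437/ 104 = -4.20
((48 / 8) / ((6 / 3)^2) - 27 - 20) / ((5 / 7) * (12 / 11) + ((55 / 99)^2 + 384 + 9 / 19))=-0.12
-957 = -957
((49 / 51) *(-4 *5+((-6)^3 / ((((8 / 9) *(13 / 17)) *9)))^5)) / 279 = -998296770135791 / 5283128097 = -188959.41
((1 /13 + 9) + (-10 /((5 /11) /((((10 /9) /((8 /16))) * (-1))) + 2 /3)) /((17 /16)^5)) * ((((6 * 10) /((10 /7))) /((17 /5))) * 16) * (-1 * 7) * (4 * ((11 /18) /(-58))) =-670380902797760 /1665275022879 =-402.56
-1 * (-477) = 477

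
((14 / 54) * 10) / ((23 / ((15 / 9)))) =350 / 1863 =0.19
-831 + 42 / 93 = -25747 / 31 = -830.55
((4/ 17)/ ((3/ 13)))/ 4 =13/ 51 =0.25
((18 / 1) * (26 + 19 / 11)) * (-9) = -49410 / 11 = -4491.82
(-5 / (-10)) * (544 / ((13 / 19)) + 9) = 10453 / 26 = 402.04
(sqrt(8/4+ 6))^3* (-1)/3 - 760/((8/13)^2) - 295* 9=-37295/8 - 16* sqrt(2)/3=-4669.42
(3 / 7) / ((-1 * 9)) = -1 / 21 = -0.05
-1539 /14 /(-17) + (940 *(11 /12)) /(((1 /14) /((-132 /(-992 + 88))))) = 47546617 /26894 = 1767.93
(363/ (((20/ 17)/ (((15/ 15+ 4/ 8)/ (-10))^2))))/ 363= 153/ 8000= 0.02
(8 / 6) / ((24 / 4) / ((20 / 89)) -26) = 40 / 21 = 1.90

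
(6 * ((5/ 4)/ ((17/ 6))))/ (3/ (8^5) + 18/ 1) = 491520/ 3342353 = 0.15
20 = 20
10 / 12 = 5 / 6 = 0.83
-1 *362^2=-131044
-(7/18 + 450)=-8107/18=-450.39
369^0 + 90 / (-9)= -9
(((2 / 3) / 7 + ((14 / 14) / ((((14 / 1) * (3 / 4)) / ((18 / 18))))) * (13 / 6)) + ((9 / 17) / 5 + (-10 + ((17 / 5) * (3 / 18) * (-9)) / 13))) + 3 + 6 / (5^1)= -5.78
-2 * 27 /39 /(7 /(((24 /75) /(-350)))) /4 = 18 /398125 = 0.00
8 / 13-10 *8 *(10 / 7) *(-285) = 32572.04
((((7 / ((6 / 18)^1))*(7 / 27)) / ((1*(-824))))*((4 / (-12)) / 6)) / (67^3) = 49 / 40148251344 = 0.00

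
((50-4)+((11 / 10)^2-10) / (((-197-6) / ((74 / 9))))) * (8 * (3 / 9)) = 123.62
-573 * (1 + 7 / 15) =-4202 / 5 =-840.40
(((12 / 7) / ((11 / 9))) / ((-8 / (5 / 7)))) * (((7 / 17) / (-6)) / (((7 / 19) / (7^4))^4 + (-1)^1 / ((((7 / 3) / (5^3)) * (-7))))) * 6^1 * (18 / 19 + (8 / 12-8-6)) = -215440060408814745 / 2581473541860646312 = -0.08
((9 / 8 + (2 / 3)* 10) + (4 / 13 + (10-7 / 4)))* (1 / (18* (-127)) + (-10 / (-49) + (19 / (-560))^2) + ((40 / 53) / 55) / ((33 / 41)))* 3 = 2601277056198599 / 239065476249600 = 10.88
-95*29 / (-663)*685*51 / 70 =377435 / 182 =2073.82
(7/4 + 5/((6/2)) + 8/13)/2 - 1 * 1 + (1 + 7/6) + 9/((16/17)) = 2651/208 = 12.75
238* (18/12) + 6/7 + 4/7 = 358.43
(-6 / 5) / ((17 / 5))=-0.35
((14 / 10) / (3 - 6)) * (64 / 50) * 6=-448 / 125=-3.58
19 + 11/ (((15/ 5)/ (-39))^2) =1878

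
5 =5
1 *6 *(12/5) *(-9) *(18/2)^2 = -52488/5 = -10497.60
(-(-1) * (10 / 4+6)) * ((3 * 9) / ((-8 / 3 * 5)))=-1377 / 80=-17.21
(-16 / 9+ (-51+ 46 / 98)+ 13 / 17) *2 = -103.09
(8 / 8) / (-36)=-1 / 36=-0.03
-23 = -23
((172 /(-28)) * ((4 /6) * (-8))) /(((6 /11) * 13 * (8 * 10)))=473 /8190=0.06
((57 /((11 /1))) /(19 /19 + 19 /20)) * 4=1520 /143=10.63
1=1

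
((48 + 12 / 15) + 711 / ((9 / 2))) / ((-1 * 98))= -2.11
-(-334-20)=354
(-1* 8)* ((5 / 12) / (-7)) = 10 / 21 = 0.48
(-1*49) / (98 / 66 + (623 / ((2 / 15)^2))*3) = -924 / 1982503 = -0.00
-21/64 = -0.33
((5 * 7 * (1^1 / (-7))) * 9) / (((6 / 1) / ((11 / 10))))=-33 / 4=-8.25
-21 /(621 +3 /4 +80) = -12 /401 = -0.03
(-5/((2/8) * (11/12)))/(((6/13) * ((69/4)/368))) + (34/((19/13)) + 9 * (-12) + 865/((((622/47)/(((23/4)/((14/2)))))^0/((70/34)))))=687.66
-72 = -72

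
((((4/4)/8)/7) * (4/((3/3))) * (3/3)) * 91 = 13/2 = 6.50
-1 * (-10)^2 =-100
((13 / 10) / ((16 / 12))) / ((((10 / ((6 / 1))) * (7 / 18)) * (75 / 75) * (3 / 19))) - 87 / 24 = 8263 / 1400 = 5.90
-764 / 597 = -1.28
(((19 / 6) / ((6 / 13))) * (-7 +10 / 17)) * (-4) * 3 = 26923 / 51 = 527.90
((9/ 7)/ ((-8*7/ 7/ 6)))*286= -3861/ 14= -275.79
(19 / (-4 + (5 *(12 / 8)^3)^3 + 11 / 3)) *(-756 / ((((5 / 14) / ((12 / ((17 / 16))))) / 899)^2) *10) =-257676326263641341952 / 10664985785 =-24160962935.93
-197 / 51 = -3.86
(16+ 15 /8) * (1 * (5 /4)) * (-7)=-5005 /32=-156.41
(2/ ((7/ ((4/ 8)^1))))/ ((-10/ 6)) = -3/ 35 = -0.09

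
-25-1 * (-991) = 966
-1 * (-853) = 853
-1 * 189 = -189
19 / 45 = 0.42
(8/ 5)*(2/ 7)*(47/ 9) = 752/ 315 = 2.39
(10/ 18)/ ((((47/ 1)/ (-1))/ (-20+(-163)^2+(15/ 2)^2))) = -532105/ 1692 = -314.48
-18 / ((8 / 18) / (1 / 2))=-20.25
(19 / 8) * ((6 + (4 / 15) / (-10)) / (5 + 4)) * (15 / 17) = 1064 / 765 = 1.39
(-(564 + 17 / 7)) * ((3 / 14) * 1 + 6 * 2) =-6918.52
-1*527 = -527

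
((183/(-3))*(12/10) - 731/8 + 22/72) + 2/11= -649787/3960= -164.09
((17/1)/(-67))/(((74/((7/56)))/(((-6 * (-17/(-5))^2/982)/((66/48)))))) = 14739/669453950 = 0.00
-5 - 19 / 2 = -14.50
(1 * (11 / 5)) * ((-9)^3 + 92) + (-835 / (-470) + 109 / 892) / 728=-213857950679 / 152603360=-1401.40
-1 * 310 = -310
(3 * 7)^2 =441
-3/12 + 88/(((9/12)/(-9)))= -4225/4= -1056.25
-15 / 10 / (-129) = 1 / 86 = 0.01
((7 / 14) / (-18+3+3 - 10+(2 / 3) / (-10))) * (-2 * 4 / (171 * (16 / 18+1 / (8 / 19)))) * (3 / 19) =288 / 5616077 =0.00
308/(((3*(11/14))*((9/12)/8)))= 12544/9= 1393.78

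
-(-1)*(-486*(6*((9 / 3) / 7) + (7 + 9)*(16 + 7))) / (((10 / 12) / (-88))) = 19018318.63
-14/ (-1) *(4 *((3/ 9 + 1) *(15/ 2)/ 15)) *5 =560/ 3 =186.67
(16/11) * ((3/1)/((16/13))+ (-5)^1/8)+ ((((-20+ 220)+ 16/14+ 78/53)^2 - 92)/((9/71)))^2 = 1762539547292352064379453/16880034988971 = 104415633524.69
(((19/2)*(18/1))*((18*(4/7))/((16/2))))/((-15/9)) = -4617/35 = -131.91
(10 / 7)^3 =1000 / 343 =2.92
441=441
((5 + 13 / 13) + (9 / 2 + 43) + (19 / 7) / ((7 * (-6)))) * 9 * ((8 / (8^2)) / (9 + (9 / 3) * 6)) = 7855 / 3528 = 2.23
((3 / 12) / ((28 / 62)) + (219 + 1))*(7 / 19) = 12351 / 152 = 81.26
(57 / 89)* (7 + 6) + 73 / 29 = 27986 / 2581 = 10.84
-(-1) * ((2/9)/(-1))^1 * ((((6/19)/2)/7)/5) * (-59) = 118/1995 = 0.06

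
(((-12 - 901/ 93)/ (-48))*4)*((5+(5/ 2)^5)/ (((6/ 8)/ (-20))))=-3681025/ 744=-4947.61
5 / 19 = 0.26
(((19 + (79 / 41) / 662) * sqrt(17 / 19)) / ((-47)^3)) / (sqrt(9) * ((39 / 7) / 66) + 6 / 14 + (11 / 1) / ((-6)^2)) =-102123846 * sqrt(323) / 10467326780257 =-0.00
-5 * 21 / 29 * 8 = -840 / 29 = -28.97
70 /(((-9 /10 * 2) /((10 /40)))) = -175 /18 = -9.72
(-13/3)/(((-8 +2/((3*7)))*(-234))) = -7/2988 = -0.00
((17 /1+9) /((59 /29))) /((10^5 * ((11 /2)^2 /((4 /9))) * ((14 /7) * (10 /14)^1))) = 2639 /2007843750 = 0.00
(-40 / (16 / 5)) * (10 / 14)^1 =-125 / 14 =-8.93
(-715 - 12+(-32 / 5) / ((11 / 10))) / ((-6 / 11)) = 2687 / 2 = 1343.50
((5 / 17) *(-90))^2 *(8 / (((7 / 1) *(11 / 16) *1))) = 25920000 / 22253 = 1164.79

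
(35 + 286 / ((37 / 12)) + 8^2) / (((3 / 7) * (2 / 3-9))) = -53.69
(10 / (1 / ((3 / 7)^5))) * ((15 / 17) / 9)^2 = 6750 / 4857223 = 0.00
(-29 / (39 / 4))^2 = 8.85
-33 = -33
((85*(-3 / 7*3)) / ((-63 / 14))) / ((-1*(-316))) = 85 / 1106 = 0.08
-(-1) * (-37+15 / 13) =-466 / 13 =-35.85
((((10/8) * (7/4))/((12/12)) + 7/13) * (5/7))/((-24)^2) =45/13312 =0.00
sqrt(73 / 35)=sqrt(2555) / 35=1.44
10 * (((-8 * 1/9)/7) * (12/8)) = -40/21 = -1.90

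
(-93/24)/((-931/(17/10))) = 527/74480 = 0.01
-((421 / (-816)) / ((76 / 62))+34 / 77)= -49345 / 2387616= -0.02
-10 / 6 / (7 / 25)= -125 / 21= -5.95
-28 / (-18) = 14 / 9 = 1.56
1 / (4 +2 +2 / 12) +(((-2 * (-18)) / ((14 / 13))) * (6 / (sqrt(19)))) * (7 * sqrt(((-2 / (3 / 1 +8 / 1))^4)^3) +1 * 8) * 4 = 1472.66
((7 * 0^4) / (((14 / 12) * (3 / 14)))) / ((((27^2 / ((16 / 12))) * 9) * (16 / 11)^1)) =0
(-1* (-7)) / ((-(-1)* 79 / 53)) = 371 / 79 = 4.70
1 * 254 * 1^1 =254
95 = 95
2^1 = 2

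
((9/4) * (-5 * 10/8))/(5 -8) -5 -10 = -165/16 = -10.31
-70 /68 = -35 /34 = -1.03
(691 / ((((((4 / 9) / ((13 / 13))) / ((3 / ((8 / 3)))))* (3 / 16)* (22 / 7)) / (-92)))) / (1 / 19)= -57071763 / 11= -5188342.09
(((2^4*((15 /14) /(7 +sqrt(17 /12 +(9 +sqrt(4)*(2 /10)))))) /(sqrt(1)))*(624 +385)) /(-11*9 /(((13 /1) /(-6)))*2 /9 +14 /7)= 47221200 /180989 - 1574040*sqrt(9735) /1266923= 138.32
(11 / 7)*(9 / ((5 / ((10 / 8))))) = 3.54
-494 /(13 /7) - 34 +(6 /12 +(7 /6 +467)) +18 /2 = 533 /3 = 177.67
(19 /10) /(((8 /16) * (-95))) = -1 /25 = -0.04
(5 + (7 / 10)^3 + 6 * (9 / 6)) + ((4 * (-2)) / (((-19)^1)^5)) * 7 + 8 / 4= 40466941957 / 2476099000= 16.34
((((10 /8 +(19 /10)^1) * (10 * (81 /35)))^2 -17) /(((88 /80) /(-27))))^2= 204576009242049 /12100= 16907108201.82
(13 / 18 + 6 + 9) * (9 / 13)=283 / 26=10.88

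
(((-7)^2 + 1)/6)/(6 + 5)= 25/33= 0.76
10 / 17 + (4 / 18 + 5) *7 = 5683 / 153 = 37.14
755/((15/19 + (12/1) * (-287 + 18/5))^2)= 6813875/104329646001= 0.00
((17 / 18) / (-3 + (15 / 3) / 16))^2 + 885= 885.12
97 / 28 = 3.46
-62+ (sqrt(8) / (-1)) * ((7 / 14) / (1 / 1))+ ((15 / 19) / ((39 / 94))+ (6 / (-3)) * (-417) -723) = 12573 / 247 -sqrt(2) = 49.49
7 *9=63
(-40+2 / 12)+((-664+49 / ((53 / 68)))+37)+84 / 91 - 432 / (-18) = -2393761 / 4134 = -579.04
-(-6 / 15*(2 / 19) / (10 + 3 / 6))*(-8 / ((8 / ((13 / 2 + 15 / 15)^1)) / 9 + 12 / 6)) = -0.02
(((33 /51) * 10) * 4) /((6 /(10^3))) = 4313.73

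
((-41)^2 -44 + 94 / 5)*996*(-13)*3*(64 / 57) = -6860575488 / 95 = -72216584.08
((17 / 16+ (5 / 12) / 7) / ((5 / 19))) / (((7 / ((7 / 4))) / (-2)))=-7163 / 3360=-2.13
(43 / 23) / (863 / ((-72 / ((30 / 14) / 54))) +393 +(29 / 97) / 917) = 4956949872 / 1040736732473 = 0.00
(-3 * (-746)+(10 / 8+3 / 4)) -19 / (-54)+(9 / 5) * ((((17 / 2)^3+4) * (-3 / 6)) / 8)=7502329 / 3456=2170.81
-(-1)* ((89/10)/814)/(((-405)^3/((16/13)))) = -356/1757408956875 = -0.00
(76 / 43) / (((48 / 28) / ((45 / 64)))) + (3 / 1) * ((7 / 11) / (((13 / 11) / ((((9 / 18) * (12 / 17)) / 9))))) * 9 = 787647 / 608192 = 1.30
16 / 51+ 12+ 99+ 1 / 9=17048 / 153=111.42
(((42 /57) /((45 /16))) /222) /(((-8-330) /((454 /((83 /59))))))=-1500016 /1331232435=-0.00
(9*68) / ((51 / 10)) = 120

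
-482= -482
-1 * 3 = -3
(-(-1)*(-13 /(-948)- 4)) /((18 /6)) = -3779 /2844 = -1.33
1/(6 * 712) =1/4272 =0.00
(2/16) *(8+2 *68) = 18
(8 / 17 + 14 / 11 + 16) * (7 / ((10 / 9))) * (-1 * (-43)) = 4494231 / 935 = 4806.66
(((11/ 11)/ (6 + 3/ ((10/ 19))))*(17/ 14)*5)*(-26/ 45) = -170/ 567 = -0.30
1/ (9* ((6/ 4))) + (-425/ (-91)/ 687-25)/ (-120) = 317731/ 1125306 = 0.28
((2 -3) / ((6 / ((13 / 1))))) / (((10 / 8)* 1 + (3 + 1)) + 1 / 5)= -130 / 327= -0.40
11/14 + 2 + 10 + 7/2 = 114/7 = 16.29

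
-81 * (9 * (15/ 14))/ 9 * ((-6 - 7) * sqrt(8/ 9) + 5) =629.76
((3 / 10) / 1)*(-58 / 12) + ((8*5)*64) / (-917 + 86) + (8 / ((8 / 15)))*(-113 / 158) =-20034071 / 1312980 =-15.26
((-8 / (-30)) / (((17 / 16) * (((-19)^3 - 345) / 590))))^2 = 3564544 / 8436606201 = 0.00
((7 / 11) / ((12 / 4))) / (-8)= -7 / 264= -0.03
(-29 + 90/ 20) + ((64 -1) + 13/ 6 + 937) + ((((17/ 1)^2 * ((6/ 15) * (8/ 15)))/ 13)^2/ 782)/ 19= 977.67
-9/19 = -0.47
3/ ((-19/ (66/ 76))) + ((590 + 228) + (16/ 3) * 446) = 6923683/ 2166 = 3196.53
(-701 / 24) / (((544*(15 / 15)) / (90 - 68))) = -7711 / 6528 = -1.18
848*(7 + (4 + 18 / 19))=192496 / 19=10131.37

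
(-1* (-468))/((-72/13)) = -169/2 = -84.50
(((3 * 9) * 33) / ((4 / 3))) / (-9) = -297 / 4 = -74.25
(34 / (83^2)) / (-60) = -17 / 206670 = -0.00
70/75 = 14/15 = 0.93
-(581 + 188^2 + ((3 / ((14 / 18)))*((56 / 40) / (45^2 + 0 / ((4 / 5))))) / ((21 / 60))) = -18860629 / 525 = -35925.01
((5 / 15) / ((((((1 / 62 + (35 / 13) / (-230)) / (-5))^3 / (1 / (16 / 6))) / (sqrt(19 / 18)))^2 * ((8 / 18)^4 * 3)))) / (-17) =-137245605712897660683849683296875 / 2646074068074496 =-51867635667798596.67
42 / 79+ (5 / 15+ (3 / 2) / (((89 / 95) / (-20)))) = -31.16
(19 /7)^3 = 6859 /343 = 20.00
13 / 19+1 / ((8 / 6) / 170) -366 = -9037 / 38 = -237.82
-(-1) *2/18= 1/9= 0.11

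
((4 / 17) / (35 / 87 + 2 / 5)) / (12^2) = 145 / 71196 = 0.00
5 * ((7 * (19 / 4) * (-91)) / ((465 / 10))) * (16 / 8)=-60515 / 93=-650.70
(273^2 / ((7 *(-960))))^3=-44701078149 / 32768000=-1364.17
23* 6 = 138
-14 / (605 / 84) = -1176 / 605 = -1.94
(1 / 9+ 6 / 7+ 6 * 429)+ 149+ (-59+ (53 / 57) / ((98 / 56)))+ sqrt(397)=sqrt(397)+ 3190603 / 1197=2685.42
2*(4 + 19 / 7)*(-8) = -752 / 7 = -107.43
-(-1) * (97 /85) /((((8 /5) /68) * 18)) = 97 /36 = 2.69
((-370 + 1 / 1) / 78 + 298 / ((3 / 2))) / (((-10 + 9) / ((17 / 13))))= -257159 / 1014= -253.61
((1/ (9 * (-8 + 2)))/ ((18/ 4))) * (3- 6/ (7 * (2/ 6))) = -1/ 567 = -0.00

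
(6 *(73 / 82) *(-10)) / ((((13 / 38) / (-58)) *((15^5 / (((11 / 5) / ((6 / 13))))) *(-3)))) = -1769812 / 93403125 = -0.02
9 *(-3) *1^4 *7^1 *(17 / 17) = -189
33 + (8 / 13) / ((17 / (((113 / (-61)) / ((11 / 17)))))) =286955 / 8723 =32.90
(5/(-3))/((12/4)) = -5/9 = -0.56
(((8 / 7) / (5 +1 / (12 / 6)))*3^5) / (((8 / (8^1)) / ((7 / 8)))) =486 / 11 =44.18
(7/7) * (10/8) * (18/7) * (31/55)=279/154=1.81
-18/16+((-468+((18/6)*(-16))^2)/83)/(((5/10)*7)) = 24147/4648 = 5.20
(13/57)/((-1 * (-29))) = 13/1653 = 0.01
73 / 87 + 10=943 / 87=10.84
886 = 886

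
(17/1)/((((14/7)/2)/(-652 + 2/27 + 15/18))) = -597703/54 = -11068.57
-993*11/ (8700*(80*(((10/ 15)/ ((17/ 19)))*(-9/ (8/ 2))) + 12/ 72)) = 185691/ 19811350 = 0.01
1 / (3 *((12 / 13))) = 13 / 36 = 0.36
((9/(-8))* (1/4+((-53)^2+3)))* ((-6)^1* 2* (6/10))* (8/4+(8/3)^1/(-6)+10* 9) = 10427823/5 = 2085564.60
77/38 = 2.03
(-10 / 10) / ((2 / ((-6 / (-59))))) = -3 / 59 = -0.05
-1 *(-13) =13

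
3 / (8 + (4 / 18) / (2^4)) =216 / 577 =0.37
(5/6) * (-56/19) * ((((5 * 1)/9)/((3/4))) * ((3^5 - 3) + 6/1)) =-229600/513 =-447.56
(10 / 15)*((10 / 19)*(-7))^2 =9800 / 1083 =9.05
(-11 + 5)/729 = -2/243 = -0.01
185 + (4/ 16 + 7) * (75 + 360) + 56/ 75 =1001849/ 300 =3339.50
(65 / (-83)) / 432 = -65 / 35856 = -0.00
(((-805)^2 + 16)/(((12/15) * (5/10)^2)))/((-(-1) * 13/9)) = 29161845/13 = 2243218.85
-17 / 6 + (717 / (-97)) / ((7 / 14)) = -10253 / 582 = -17.62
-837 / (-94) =837 / 94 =8.90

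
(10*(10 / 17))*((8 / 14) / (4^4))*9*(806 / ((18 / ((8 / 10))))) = 2015 / 476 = 4.23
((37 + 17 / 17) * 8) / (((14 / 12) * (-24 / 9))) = -684 / 7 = -97.71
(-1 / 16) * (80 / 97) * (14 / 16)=-35 / 776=-0.05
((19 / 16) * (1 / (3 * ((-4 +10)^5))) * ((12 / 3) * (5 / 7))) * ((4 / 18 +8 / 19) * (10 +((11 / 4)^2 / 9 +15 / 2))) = 726275 / 423263232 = 0.00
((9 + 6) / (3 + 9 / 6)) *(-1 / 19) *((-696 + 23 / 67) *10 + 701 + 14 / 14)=4190560 / 3819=1097.29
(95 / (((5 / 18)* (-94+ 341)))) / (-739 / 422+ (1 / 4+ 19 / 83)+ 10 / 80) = -840624 / 696527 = -1.21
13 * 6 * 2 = 156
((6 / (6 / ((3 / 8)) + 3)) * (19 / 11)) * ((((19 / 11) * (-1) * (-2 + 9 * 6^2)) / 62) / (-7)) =2622 / 3751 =0.70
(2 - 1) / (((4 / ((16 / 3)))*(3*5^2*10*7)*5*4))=1 / 78750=0.00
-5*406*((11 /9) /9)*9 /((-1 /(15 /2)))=55825 /3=18608.33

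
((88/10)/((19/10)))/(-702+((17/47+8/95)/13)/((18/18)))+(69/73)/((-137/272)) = -767402070872/407496735599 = -1.88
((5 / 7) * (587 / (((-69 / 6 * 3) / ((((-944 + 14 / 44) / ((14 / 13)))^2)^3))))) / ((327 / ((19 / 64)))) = -21553183728767584039526640603305759485 / 4314685654124035964928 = -4995307991479461.37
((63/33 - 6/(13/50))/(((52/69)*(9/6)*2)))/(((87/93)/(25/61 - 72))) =856825647/1195844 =716.50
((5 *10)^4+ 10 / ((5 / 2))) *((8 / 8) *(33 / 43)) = 206250132 / 43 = 4796514.70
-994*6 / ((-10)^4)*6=-4473 / 1250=-3.58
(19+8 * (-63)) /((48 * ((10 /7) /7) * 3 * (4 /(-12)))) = 4753 /96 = 49.51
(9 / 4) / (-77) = -9 / 308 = -0.03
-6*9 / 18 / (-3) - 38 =-37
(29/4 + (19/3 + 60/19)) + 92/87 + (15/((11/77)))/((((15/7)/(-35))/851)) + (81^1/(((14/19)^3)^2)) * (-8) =-2276893024208443/1555790376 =-1463496.02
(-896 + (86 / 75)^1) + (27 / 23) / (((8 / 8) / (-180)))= -1908122 / 1725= -1106.16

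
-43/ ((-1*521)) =43/ 521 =0.08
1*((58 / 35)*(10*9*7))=1044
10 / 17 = 0.59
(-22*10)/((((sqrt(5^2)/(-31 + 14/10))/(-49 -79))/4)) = -3334144/5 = -666828.80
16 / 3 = 5.33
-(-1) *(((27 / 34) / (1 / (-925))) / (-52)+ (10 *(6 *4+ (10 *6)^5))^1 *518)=7121447643822735 / 1768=4027968124334.13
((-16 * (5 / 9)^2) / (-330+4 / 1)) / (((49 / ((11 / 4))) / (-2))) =-1100 / 646947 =-0.00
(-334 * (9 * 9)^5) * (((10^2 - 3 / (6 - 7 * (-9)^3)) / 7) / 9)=-22036425499974474 / 11921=-1848538335707.95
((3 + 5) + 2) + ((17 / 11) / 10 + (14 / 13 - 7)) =6051 / 1430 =4.23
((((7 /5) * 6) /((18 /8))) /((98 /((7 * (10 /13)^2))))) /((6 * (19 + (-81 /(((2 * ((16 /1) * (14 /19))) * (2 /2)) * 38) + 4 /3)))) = 35840 /27587391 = 0.00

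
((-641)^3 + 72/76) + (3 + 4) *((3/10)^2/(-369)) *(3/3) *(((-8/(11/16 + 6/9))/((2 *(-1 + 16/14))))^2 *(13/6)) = -1666997378743237/6329375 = -263374721.63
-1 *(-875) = 875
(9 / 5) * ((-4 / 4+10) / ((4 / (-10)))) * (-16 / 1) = 648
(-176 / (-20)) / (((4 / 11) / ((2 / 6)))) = 8.07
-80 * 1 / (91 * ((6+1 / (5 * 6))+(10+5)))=-2400 / 57421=-0.04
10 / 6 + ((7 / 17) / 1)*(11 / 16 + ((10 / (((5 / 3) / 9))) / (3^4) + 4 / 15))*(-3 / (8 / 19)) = -100811 / 32640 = -3.09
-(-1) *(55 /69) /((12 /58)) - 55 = -21175 /414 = -51.15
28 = 28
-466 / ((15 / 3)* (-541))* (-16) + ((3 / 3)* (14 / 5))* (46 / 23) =7692 / 2705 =2.84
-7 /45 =-0.16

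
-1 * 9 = -9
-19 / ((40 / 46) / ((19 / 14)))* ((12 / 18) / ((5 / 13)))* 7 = -107939 / 300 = -359.80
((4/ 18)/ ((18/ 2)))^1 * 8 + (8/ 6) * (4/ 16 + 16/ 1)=1771/ 81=21.86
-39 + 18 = -21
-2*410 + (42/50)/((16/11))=-327769/400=-819.42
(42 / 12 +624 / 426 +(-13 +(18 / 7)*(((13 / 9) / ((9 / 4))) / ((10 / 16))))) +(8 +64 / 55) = 1854803 / 492030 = 3.77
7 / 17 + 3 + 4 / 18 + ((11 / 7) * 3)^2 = 193861 / 7497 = 25.86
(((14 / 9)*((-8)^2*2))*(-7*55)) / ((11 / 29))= -1818880 / 9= -202097.78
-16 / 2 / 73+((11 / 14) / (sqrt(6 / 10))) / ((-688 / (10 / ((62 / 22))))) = -8 / 73 - 605* sqrt(15) / 447888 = -0.11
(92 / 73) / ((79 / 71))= 6532 / 5767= 1.13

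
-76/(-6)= 38/3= 12.67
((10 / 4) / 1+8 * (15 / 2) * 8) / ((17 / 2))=965 / 17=56.76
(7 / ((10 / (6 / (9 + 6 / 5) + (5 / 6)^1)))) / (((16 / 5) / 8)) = 2.49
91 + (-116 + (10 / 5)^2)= -21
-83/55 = -1.51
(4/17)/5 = 4/85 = 0.05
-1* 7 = -7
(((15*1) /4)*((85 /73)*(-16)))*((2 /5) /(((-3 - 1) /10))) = 5100 /73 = 69.86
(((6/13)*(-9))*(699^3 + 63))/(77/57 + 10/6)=-262808998659/559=-470141321.39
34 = 34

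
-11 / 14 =-0.79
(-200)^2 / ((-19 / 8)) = -320000 / 19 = -16842.11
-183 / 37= -4.95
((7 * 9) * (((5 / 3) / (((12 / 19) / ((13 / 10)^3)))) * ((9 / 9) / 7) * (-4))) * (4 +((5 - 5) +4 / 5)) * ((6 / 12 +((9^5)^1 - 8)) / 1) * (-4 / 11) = 29574832014 / 1375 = 21508968.74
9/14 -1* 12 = -159/14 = -11.36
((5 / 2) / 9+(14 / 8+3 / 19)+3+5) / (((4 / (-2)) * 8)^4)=6967 / 44826624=0.00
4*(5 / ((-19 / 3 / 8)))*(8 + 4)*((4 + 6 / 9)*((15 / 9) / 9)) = -44800 / 171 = -261.99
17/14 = 1.21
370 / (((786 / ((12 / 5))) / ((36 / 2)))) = 2664 / 131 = 20.34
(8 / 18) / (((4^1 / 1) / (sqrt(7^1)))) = sqrt(7) / 9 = 0.29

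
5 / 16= 0.31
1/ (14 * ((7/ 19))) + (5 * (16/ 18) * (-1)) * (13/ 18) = -23941/ 7938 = -3.02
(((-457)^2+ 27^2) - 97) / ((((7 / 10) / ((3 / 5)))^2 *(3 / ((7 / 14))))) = 1256886 / 49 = 25650.73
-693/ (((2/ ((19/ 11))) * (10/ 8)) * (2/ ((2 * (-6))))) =14364/ 5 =2872.80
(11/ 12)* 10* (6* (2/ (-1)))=-110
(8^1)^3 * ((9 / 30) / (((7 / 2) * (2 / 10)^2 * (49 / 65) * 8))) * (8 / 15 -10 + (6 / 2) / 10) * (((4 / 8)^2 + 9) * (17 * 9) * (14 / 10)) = -161904600 / 49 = -3304175.51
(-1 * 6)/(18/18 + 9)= -3/5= -0.60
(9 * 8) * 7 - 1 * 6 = 498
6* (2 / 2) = 6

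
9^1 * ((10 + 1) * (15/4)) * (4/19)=1485/19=78.16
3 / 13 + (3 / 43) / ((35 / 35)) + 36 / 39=684 / 559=1.22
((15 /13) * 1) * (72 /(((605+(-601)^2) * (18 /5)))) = 50 /783913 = 0.00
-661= -661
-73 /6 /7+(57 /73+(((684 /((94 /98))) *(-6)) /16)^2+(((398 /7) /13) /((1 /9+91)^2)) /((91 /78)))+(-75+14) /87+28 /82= 26856423130915561822 /375564888228075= 71509.41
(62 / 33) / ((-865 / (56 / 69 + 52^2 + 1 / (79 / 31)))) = -914256154 / 155598795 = -5.88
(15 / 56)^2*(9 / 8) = 2025 / 25088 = 0.08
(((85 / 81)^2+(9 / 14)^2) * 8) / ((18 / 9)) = 6.06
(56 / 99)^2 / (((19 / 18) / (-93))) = -194432 / 6897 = -28.19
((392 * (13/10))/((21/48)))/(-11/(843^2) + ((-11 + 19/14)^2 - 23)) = 811208676096/48739850885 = 16.64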